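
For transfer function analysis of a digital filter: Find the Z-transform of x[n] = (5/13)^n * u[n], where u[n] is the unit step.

The Z-transform of a^n * u[n] is z/(z-a) for |z| > |a|.
Here a = 5/13, so X(z) = z/(z - (5/13)) = 13z/(13z - 5)
ROC: |z| > 5/13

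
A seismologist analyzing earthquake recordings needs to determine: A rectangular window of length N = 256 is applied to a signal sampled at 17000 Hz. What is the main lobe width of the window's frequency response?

For a rectangular window of length N,
the main lobe width in frequency is 2*f_s/N.
= 2*17000/256 = 2125/16 Hz
This determines the minimum frequency separation for resolving two sinusoids.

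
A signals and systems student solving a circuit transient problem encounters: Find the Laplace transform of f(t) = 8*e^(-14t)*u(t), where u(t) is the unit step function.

Standard Laplace transform pair:
e^(-at)*u(t) <-> 1/(s+a)
With a = 14: L{8*e^(-14t)*u(t)} = 8/(s+14), ROC: Re(s) > -14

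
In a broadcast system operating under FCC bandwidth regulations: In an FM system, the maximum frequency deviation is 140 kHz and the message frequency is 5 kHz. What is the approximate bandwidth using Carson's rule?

Carson's rule: BW = 2*(delta_f + f_m)
= 2*(140 + 5) kHz = 290 kHz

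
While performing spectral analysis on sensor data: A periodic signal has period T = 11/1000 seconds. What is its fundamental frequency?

The fundamental frequency is the reciprocal of the period.
f = 1/T = 1/(11/1000) = 1000/11 Hz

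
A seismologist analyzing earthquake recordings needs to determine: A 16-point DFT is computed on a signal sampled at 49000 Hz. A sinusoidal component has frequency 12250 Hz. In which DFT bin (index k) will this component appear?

DFT frequency resolution = f_s/N = 49000/16 = 6125/2 Hz
Bin index k = f_signal / resolution = 12250 / 6125/2 = 4
The signal frequency 12250 Hz falls in DFT bin k = 4.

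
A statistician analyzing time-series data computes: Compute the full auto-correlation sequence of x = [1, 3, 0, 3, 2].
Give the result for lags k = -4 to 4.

r_xx[k] = sum_m x[m]*x[m+k], indexed from 0, for k = -4 to 4:
  r_xx[-4] = x[4]*x[0] = 2
  r_xx[-3] = x[3]*x[0] + x[4]*x[1] = 9
  r_xx[-2] = x[2]*x[0] + x[3]*x[1] + x[4]*x[2] = 9
  r_xx[-1] = x[1]*x[0] + x[2]*x[1] + x[3]*x[2] + x[4]*x[3] = 9
  r_xx[0] = x[0]*x[0] + x[1]*x[1] + x[2]*x[2] + x[3]*x[3] + x[4]*x[4] = 23
  r_xx[1] = x[0]*x[1] + x[1]*x[2] + x[2]*x[3] + x[3]*x[4] = 9
  r_xx[2] = x[0]*x[2] + x[1]*x[3] + x[2]*x[4] = 9
  r_xx[3] = x[0]*x[3] + x[1]*x[4] = 9
  r_xx[4] = x[0]*x[4] = 2
r_xx = [2, 9, 9, 9, 23, 9, 9, 9, 2]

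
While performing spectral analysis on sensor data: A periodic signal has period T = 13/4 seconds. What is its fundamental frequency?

The fundamental frequency is the reciprocal of the period.
f = 1/T = 1/(13/4) = 4/13 Hz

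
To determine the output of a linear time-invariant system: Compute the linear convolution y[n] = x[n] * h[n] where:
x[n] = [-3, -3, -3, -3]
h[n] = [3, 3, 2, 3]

y[n] = sum_k x[k]*h[n-k]. Output length = len(x) + len(h) - 1 = 4 + 4 - 1 = 7.
y[0] = -3*3 = -9
y[1] = -3*3 + -3*3 = -18
y[2] = -3*3 + -3*3 + -3*2 = -24
y[3] = -3*3 + -3*3 + -3*2 + -3*3 = -33
y[4] = -3*3 + -3*2 + -3*3 = -24
y[5] = -3*2 + -3*3 = -15
y[6] = -3*3 = -9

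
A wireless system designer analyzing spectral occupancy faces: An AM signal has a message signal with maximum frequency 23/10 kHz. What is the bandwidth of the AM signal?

In AM (double-sideband), the bandwidth is twice the message frequency.
BW = 2 * f_m = 2 * 23/10 kHz = 23/5 kHz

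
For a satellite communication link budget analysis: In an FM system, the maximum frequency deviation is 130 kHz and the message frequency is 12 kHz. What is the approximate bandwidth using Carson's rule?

Carson's rule: BW = 2*(delta_f + f_m)
= 2*(130 + 12) kHz = 284 kHz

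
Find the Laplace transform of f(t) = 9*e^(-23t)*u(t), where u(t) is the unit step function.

Standard Laplace transform pair:
e^(-at)*u(t) <-> 1/(s+a)
With a = 23: L{9*e^(-23t)*u(t)} = 9/(s+23), ROC: Re(s) > -23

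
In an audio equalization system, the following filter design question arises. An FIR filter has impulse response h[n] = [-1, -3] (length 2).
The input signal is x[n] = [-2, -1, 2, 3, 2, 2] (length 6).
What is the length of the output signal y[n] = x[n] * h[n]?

For linear convolution, the output length is:
len(y) = len(x) + len(h) - 1 = 6 + 2 - 1 = 7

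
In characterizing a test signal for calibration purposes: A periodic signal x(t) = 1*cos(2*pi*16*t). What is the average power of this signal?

Average power of A*cos(wt) is A^2/2.
P = 1^2 / 2 = 1/2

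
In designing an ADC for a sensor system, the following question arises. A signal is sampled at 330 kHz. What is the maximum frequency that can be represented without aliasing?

The maximum frequency that can be represented without aliasing
is the Nyquist frequency: f_max = f_s / 2 = 330 kHz / 2 = 165 kHz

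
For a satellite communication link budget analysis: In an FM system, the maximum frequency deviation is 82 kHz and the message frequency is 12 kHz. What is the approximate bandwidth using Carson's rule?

Carson's rule: BW = 2*(delta_f + f_m)
= 2*(82 + 12) kHz = 188 kHz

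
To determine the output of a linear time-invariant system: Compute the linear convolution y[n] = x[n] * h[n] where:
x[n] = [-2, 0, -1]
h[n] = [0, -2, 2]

y[n] = sum_k x[k]*h[n-k]. Output length = len(x) + len(h) - 1 = 3 + 3 - 1 = 5.
y[0] = -2*0 = 0
y[1] = 0*0 + -2*-2 = 4
y[2] = -1*0 + 0*-2 + -2*2 = -4
y[3] = -1*-2 + 0*2 = 2
y[4] = -1*2 = -2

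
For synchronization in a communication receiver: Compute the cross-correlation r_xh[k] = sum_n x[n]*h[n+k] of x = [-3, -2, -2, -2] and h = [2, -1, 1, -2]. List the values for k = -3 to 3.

Both sequences indexed from 0 and zero outside their support.
Lags with overlap: k = -3 to 3.
  r_xh[-3] = x[3]*h[0] = -4
  r_xh[-2] = x[2]*h[0] + x[3]*h[1] = -2
  r_xh[-1] = x[1]*h[0] + x[2]*h[1] + x[3]*h[2] = -4
  r_xh[0] = x[0]*h[0] + x[1]*h[1] + x[2]*h[2] + x[3]*h[3] = -2
  r_xh[1] = x[0]*h[1] + x[1]*h[2] + x[2]*h[3] = 5
  r_xh[2] = x[0]*h[2] + x[1]*h[3] = 1
  r_xh[3] = x[0]*h[3] = 6
r_xh = [-4, -2, -4, -2, 5, 1, 6] (for k = -3, ..., 3)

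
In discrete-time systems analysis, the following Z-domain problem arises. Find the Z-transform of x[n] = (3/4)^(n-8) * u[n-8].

Time-shifting property: if X(z) = Z{x[n]}, then Z{x[n-d]} = z^(-d) * X(z)
X(z) = z/(z - 3/4) for x[n] = (3/4)^n * u[n]
Z{x[n-8]} = z^(-8) * z/(z - 3/4) = z^(-7)/(z - 3/4)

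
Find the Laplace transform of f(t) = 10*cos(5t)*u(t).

Standard pair: cos(wt)*u(t) <-> s/(s^2+w^2)
With w = 5: L{10*cos(5t)*u(t)} = 10s/(s^2+25)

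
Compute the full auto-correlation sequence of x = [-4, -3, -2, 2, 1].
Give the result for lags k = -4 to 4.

r_xx[k] = sum_m x[m]*x[m+k], indexed from 0, for k = -4 to 4:
  r_xx[-4] = x[4]*x[0] = -4
  r_xx[-3] = x[3]*x[0] + x[4]*x[1] = -11
  r_xx[-2] = x[2]*x[0] + x[3]*x[1] + x[4]*x[2] = 0
  r_xx[-1] = x[1]*x[0] + x[2]*x[1] + x[3]*x[2] + x[4]*x[3] = 16
  r_xx[0] = x[0]*x[0] + x[1]*x[1] + x[2]*x[2] + x[3]*x[3] + x[4]*x[4] = 34
  r_xx[1] = x[0]*x[1] + x[1]*x[2] + x[2]*x[3] + x[3]*x[4] = 16
  r_xx[2] = x[0]*x[2] + x[1]*x[3] + x[2]*x[4] = 0
  r_xx[3] = x[0]*x[3] + x[1]*x[4] = -11
  r_xx[4] = x[0]*x[4] = -4
r_xx = [-4, -11, 0, 16, 34, 16, 0, -11, -4]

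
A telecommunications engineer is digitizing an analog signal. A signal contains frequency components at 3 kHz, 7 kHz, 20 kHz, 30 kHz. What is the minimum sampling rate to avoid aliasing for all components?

The highest frequency component is f_max = 30 kHz.
Nyquist rate = 2 * f_max = 2 * 30 kHz = 60 kHz.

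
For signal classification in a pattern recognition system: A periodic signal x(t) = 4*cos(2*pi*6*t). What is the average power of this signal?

Average power of A*cos(wt) is A^2/2.
P = 4^2 / 2 = 16/2 = 8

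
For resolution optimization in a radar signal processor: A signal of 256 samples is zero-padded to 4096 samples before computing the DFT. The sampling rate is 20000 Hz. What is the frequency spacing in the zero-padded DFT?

Original DFT: N = 256, resolution = f_s/N = 20000/256 = 625/8 Hz
Zero-padded DFT: N = 4096, resolution = f_s/N = 20000/4096 = 625/128 Hz
Zero-padding interpolates the spectrum (finer frequency grid)
but does NOT improve the true spectral resolution (ability to resolve close frequencies).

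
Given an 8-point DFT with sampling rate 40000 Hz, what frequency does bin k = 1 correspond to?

The frequency of DFT bin k is: f_k = k * f_s / N
f_1 = 1 * 40000 / 8 = 5000 Hz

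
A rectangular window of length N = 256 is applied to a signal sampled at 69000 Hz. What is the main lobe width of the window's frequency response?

For a rectangular window of length N,
the main lobe width in frequency is 2*f_s/N.
= 2*69000/256 = 8625/16 Hz
This determines the minimum frequency separation for resolving two sinusoids.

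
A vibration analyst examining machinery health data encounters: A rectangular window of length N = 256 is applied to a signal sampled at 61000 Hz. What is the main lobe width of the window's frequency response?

For a rectangular window of length N,
the main lobe width in frequency is 2*f_s/N.
= 2*61000/256 = 7625/16 Hz
This determines the minimum frequency separation for resolving two sinusoids.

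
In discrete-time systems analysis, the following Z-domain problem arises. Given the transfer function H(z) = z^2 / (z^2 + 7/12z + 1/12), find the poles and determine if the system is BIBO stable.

Poles are roots of the denominator: z^2 + 7/12z + 1/12 = 0.
Quadratic formula: z = [-(7/12) +/- sqrt((7/12)^2 - 4*(1/12))] / 2
Discriminant = 49/144 - 1/3 = 1/144; sqrt = 1/12.
z = (-7/12 +/- 1/12) / 2 => z = -1/4 or z = -1/3.
|p1| = 1/3, |p2| = 1/4.
For BIBO stability, all poles must lie inside the unit circle (|p| < 1).
System is STABLE since both |p| < 1.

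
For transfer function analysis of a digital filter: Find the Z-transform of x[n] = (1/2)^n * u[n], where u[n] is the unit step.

The Z-transform of a^n * u[n] is z/(z-a) for |z| > |a|.
Here a = 1/2, so X(z) = z/(z - (1/2)) = 2z/(2z - 1)
ROC: |z| > 1/2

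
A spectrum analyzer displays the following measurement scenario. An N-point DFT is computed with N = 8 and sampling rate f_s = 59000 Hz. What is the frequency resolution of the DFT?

DFT frequency resolution = f_s / N
= 59000 / 8 = 7375 Hz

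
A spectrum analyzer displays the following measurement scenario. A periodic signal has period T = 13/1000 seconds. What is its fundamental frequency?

The fundamental frequency is the reciprocal of the period.
f = 1/T = 1/(13/1000) = 1000/13 Hz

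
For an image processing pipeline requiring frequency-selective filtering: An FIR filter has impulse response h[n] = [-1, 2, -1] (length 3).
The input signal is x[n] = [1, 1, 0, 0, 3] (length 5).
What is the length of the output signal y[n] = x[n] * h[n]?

For linear convolution, the output length is:
len(y) = len(x) + len(h) - 1 = 5 + 3 - 1 = 7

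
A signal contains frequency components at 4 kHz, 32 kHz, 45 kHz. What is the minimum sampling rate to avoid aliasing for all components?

The highest frequency component is f_max = 45 kHz.
Nyquist rate = 2 * f_max = 2 * 45 kHz = 90 kHz.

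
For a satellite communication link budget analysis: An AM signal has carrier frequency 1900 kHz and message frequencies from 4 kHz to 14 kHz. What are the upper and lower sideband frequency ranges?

Upper sideband (USB) = fc + [fm_low, fm_high] = 1900 + [4, 14] = [1904, 1914] kHz
Lower sideband (LSB) = fc - [fm_high, fm_low] = 1900 - [14, 4] = [1886, 1896] kHz
Total occupied spectrum: 1886 kHz to 1914 kHz (plus carrier at 1900 kHz)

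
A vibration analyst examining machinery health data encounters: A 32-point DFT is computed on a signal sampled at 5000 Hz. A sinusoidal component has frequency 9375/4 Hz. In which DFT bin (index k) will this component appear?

DFT frequency resolution = f_s/N = 5000/32 = 625/4 Hz
Bin index k = f_signal / resolution = 9375/4 / 625/4 = 15
The signal frequency 9375/4 Hz falls in DFT bin k = 15.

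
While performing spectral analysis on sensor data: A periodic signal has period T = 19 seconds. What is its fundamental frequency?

The fundamental frequency is the reciprocal of the period.
f = 1/T = 1/(19) = 1/19 Hz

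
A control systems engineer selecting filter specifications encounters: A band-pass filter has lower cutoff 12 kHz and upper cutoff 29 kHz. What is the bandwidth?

Bandwidth = f_high - f_low
= 29 kHz - 12 kHz = 17 kHz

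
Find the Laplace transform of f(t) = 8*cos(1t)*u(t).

Standard pair: cos(wt)*u(t) <-> s/(s^2+w^2)
With w = 1: L{8*cos(1t)*u(t)} = 8s/(s^2+1)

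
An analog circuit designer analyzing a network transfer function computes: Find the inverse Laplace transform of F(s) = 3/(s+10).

Standard pair: k/(s+a) <-> k*e^(-at)*u(t)
With k=3, a=10: f(t) = 3*e^(-10t)*u(t)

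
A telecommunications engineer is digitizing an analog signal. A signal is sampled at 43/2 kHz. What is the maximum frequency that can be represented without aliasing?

The maximum frequency that can be represented without aliasing
is the Nyquist frequency: f_max = f_s / 2 = 43/2 kHz / 2 = 43/4 kHz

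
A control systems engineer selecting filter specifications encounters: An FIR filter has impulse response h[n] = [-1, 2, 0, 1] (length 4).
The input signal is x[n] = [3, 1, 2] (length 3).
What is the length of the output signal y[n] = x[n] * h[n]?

For linear convolution, the output length is:
len(y) = len(x) + len(h) - 1 = 3 + 4 - 1 = 6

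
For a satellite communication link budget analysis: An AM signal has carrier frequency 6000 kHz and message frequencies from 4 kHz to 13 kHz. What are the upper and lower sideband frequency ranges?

Upper sideband (USB) = fc + [fm_low, fm_high] = 6000 + [4, 13] = [6004, 6013] kHz
Lower sideband (LSB) = fc - [fm_high, fm_low] = 6000 - [13, 4] = [5987, 5996] kHz
Total occupied spectrum: 5987 kHz to 6013 kHz (plus carrier at 6000 kHz)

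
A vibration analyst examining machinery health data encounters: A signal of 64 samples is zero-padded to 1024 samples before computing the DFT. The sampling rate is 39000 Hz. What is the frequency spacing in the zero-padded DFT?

Original DFT: N = 64, resolution = f_s/N = 39000/64 = 4875/8 Hz
Zero-padded DFT: N = 1024, resolution = f_s/N = 39000/1024 = 4875/128 Hz
Zero-padding interpolates the spectrum (finer frequency grid)
but does NOT improve the true spectral resolution (ability to resolve close frequencies).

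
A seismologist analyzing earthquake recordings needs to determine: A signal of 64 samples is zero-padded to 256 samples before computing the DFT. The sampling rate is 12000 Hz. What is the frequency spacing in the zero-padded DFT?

Original DFT: N = 64, resolution = f_s/N = 12000/64 = 375/2 Hz
Zero-padded DFT: N = 256, resolution = f_s/N = 12000/256 = 375/8 Hz
Zero-padding interpolates the spectrum (finer frequency grid)
but does NOT improve the true spectral resolution (ability to resolve close frequencies).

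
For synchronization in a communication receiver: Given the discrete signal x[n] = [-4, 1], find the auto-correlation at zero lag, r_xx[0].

The auto-correlation at zero lag r_xx[0] equals the signal energy.
r_xx[0] = sum of x[n]^2 = (-4)^2 + 1^2
= 16 + 1 = 17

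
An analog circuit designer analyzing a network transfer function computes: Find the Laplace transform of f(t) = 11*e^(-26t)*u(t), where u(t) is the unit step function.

Standard Laplace transform pair:
e^(-at)*u(t) <-> 1/(s+a)
With a = 26: L{11*e^(-26t)*u(t)} = 11/(s+26), ROC: Re(s) > -26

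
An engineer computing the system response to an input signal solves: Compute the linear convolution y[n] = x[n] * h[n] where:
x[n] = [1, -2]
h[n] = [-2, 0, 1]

y[n] = sum_k x[k]*h[n-k]. Output length = len(x) + len(h) - 1 = 2 + 3 - 1 = 4.
y[0] = 1*-2 = -2
y[1] = -2*-2 + 1*0 = 4
y[2] = -2*0 + 1*1 = 1
y[3] = -2*1 = -2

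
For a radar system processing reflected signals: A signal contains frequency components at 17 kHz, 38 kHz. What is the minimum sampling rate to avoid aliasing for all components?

The highest frequency component is f_max = 38 kHz.
Nyquist rate = 2 * f_max = 2 * 38 kHz = 76 kHz.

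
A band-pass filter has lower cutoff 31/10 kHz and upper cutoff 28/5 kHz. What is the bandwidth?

Bandwidth = f_high - f_low
= 28/5 kHz - 31/10 kHz = 5/2 kHz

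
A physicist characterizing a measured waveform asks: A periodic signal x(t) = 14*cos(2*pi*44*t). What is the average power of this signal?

Average power of A*cos(wt) is A^2/2.
P = 14^2 / 2 = 196/2 = 98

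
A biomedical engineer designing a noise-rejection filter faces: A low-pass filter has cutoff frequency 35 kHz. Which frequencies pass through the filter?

A low-pass filter passes all frequencies below the cutoff frequency 35 kHz and attenuates higher frequencies.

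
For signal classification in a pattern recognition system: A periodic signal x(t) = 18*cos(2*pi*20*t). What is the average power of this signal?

Average power of A*cos(wt) is A^2/2.
P = 18^2 / 2 = 324/2 = 162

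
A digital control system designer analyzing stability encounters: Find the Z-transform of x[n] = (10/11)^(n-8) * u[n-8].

Time-shifting property: if X(z) = Z{x[n]}, then Z{x[n-d]} = z^(-d) * X(z)
X(z) = z/(z - 10/11) for x[n] = (10/11)^n * u[n]
Z{x[n-8]} = z^(-8) * z/(z - 10/11) = z^(-7)/(z - 10/11)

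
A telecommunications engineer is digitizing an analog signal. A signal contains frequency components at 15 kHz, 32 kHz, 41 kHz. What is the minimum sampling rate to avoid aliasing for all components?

The highest frequency component is f_max = 41 kHz.
Nyquist rate = 2 * f_max = 2 * 41 kHz = 82 kHz.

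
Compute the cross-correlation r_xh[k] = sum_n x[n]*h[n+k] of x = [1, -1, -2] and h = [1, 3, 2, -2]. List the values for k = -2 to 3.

Both sequences indexed from 0 and zero outside their support.
Lags with overlap: k = -2 to 3.
  r_xh[-2] = x[2]*h[0] = -2
  r_xh[-1] = x[1]*h[0] + x[2]*h[1] = -7
  r_xh[0] = x[0]*h[0] + x[1]*h[1] + x[2]*h[2] = -6
  r_xh[1] = x[0]*h[1] + x[1]*h[2] + x[2]*h[3] = 5
  r_xh[2] = x[0]*h[2] + x[1]*h[3] = 4
  r_xh[3] = x[0]*h[3] = -2
r_xh = [-2, -7, -6, 5, 4, -2] (for k = -2, ..., 3)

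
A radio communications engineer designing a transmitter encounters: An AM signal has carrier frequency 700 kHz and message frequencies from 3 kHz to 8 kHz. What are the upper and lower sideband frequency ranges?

Upper sideband (USB) = fc + [fm_low, fm_high] = 700 + [3, 8] = [703, 708] kHz
Lower sideband (LSB) = fc - [fm_high, fm_low] = 700 - [8, 3] = [692, 697] kHz
Total occupied spectrum: 692 kHz to 708 kHz (plus carrier at 700 kHz)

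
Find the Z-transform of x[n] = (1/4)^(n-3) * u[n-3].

Time-shifting property: if X(z) = Z{x[n]}, then Z{x[n-d]} = z^(-d) * X(z)
X(z) = z/(z - 1/4) for x[n] = (1/4)^n * u[n]
Z{x[n-3]} = z^(-3) * z/(z - 1/4) = z^(-2)/(z - 1/4)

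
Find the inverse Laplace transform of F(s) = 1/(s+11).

Standard pair: k/(s+a) <-> k*e^(-at)*u(t)
With k=1, a=11: f(t) = e^(-11t)*u(t)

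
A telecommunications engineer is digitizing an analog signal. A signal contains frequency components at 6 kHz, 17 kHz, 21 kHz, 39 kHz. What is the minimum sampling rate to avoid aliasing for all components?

The highest frequency component is f_max = 39 kHz.
Nyquist rate = 2 * f_max = 2 * 39 kHz = 78 kHz.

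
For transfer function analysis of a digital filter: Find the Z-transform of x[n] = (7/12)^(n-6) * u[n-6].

Time-shifting property: if X(z) = Z{x[n]}, then Z{x[n-d]} = z^(-d) * X(z)
X(z) = z/(z - 7/12) for x[n] = (7/12)^n * u[n]
Z{x[n-6]} = z^(-6) * z/(z - 7/12) = z^(-5)/(z - 7/12)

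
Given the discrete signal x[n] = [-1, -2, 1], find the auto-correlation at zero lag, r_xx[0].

The auto-correlation at zero lag r_xx[0] equals the signal energy.
r_xx[0] = sum of x[n]^2 = (-1)^2 + (-2)^2 + 1^2
= 1 + 4 + 1 = 6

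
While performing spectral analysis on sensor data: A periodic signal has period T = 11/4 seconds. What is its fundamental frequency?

The fundamental frequency is the reciprocal of the period.
f = 1/T = 1/(11/4) = 4/11 Hz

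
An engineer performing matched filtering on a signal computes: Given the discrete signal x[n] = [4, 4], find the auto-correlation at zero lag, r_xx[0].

The auto-correlation at zero lag r_xx[0] equals the signal energy.
r_xx[0] = sum of x[n]^2 = 4^2 + 4^2
= 16 + 16 = 32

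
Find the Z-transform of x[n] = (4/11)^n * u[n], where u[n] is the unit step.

The Z-transform of a^n * u[n] is z/(z-a) for |z| > |a|.
Here a = 4/11, so X(z) = z/(z - (4/11)) = 11z/(11z - 4)
ROC: |z| > 4/11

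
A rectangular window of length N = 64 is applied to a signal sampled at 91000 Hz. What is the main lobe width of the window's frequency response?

For a rectangular window of length N,
the main lobe width in frequency is 2*f_s/N.
= 2*91000/64 = 11375/4 Hz
This determines the minimum frequency separation for resolving two sinusoids.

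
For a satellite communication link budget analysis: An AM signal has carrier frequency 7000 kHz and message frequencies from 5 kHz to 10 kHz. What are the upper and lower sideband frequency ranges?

Upper sideband (USB) = fc + [fm_low, fm_high] = 7000 + [5, 10] = [7005, 7010] kHz
Lower sideband (LSB) = fc - [fm_high, fm_low] = 7000 - [10, 5] = [6990, 6995] kHz
Total occupied spectrum: 6990 kHz to 7010 kHz (plus carrier at 7000 kHz)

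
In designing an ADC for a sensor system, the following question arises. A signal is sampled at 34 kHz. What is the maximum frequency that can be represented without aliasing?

The maximum frequency that can be represented without aliasing
is the Nyquist frequency: f_max = f_s / 2 = 34 kHz / 2 = 17 kHz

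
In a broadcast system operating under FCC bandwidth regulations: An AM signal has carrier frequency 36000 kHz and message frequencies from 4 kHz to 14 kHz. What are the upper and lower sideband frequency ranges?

Upper sideband (USB) = fc + [fm_low, fm_high] = 36000 + [4, 14] = [36004, 36014] kHz
Lower sideband (LSB) = fc - [fm_high, fm_low] = 36000 - [14, 4] = [35986, 35996] kHz
Total occupied spectrum: 35986 kHz to 36014 kHz (plus carrier at 36000 kHz)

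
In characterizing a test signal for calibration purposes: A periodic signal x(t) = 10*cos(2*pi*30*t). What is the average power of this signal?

Average power of A*cos(wt) is A^2/2.
P = 10^2 / 2 = 100/2 = 50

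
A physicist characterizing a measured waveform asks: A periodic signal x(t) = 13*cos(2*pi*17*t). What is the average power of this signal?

Average power of A*cos(wt) is A^2/2.
P = 13^2 / 2 = 169/2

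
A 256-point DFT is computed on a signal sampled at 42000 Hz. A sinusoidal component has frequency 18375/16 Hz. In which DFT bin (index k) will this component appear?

DFT frequency resolution = f_s/N = 42000/256 = 2625/16 Hz
Bin index k = f_signal / resolution = 18375/16 / 2625/16 = 7
The signal frequency 18375/16 Hz falls in DFT bin k = 7.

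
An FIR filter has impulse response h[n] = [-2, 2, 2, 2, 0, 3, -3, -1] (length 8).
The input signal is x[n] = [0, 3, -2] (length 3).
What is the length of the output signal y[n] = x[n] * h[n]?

For linear convolution, the output length is:
len(y) = len(x) + len(h) - 1 = 3 + 8 - 1 = 10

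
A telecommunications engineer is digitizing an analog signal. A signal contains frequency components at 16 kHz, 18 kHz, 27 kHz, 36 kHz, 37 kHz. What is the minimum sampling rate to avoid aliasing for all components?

The highest frequency component is f_max = 37 kHz.
Nyquist rate = 2 * f_max = 2 * 37 kHz = 74 kHz.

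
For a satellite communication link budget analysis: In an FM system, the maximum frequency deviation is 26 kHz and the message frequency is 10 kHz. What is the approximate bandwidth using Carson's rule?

Carson's rule: BW = 2*(delta_f + f_m)
= 2*(26 + 10) kHz = 72 kHz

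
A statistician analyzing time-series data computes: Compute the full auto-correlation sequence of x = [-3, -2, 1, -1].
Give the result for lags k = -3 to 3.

r_xx[k] = sum_m x[m]*x[m+k], indexed from 0, for k = -3 to 3:
  r_xx[-3] = x[3]*x[0] = 3
  r_xx[-2] = x[2]*x[0] + x[3]*x[1] = -1
  r_xx[-1] = x[1]*x[0] + x[2]*x[1] + x[3]*x[2] = 3
  r_xx[0] = x[0]*x[0] + x[1]*x[1] + x[2]*x[2] + x[3]*x[3] = 15
  r_xx[1] = x[0]*x[1] + x[1]*x[2] + x[2]*x[3] = 3
  r_xx[2] = x[0]*x[2] + x[1]*x[3] = -1
  r_xx[3] = x[0]*x[3] = 3
r_xx = [3, -1, 3, 15, 3, -1, 3]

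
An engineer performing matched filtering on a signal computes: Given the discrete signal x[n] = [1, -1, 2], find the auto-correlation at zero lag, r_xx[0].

The auto-correlation at zero lag r_xx[0] equals the signal energy.
r_xx[0] = sum of x[n]^2 = 1^2 + (-1)^2 + 2^2
= 1 + 1 + 4 = 6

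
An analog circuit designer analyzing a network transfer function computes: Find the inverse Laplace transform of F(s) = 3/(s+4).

Standard pair: k/(s+a) <-> k*e^(-at)*u(t)
With k=3, a=4: f(t) = 3*e^(-4t)*u(t)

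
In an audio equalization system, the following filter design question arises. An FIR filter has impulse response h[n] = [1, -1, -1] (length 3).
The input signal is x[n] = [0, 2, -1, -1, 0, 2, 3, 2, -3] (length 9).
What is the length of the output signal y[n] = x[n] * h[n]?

For linear convolution, the output length is:
len(y) = len(x) + len(h) - 1 = 9 + 3 - 1 = 11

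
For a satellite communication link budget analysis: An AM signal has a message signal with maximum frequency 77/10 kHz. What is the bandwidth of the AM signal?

In AM (double-sideband), the bandwidth is twice the message frequency.
BW = 2 * f_m = 2 * 77/10 kHz = 77/5 kHz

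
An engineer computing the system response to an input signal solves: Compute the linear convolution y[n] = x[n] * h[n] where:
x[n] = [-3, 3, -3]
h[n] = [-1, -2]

y[n] = sum_k x[k]*h[n-k]. Output length = len(x) + len(h) - 1 = 3 + 2 - 1 = 4.
y[0] = -3*-1 = 3
y[1] = 3*-1 + -3*-2 = 3
y[2] = -3*-1 + 3*-2 = -3
y[3] = -3*-2 = 6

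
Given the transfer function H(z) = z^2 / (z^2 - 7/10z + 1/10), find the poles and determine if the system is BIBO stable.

Poles are roots of the denominator: z^2 - 7/10z + 1/10 = 0.
Quadratic formula: z = [-(-7/10) +/- sqrt((-7/10)^2 - 4*(1/10))] / 2
Discriminant = 49/100 - 2/5 = 9/100; sqrt = 3/10.
z = (7/10 +/- 3/10) / 2 => z = 1/2 or z = 1/5.
|p1| = 1/2, |p2| = 1/5.
For BIBO stability, all poles must lie inside the unit circle (|p| < 1).
System is STABLE since both |p| < 1.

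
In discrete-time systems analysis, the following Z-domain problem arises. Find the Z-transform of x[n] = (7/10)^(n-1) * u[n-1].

Time-shifting property: if X(z) = Z{x[n]}, then Z{x[n-d]} = z^(-d) * X(z)
X(z) = z/(z - 7/10) for x[n] = (7/10)^n * u[n]
Z{x[n-1]} = z^(-1) * z/(z - 7/10) = 1/(z - 7/10)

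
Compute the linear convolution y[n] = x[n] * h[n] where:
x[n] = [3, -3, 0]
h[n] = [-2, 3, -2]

y[n] = sum_k x[k]*h[n-k]. Output length = len(x) + len(h) - 1 = 3 + 3 - 1 = 5.
y[0] = 3*-2 = -6
y[1] = -3*-2 + 3*3 = 15
y[2] = 0*-2 + -3*3 + 3*-2 = -15
y[3] = 0*3 + -3*-2 = 6
y[4] = 0*-2 = 0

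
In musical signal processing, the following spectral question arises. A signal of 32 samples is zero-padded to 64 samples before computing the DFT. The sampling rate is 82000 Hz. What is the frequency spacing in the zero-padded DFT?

Original DFT: N = 32, resolution = f_s/N = 82000/32 = 5125/2 Hz
Zero-padded DFT: N = 64, resolution = f_s/N = 82000/64 = 5125/4 Hz
Zero-padding interpolates the spectrum (finer frequency grid)
but does NOT improve the true spectral resolution (ability to resolve close frequencies).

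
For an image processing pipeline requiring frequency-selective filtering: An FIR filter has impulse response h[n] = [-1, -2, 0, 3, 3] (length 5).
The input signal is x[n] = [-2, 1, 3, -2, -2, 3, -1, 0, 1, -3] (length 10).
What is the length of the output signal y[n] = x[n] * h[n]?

For linear convolution, the output length is:
len(y) = len(x) + len(h) - 1 = 10 + 5 - 1 = 14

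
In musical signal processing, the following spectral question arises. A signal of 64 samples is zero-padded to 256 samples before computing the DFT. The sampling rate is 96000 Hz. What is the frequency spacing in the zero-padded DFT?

Original DFT: N = 64, resolution = f_s/N = 96000/64 = 1500 Hz
Zero-padded DFT: N = 256, resolution = f_s/N = 96000/256 = 375 Hz
Zero-padding interpolates the spectrum (finer frequency grid)
but does NOT improve the true spectral resolution (ability to resolve close frequencies).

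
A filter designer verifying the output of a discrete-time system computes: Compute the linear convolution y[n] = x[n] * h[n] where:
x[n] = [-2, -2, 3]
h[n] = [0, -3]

y[n] = sum_k x[k]*h[n-k]. Output length = len(x) + len(h) - 1 = 3 + 2 - 1 = 4.
y[0] = -2*0 = 0
y[1] = -2*0 + -2*-3 = 6
y[2] = 3*0 + -2*-3 = 6
y[3] = 3*-3 = -9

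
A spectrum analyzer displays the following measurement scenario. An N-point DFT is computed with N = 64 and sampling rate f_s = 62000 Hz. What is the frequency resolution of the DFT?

DFT frequency resolution = f_s / N
= 62000 / 64 = 3875/4 Hz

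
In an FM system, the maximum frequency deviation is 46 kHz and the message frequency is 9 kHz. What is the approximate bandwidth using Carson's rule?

Carson's rule: BW = 2*(delta_f + f_m)
= 2*(46 + 9) kHz = 110 kHz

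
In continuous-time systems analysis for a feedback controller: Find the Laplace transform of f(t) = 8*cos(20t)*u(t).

Standard pair: cos(wt)*u(t) <-> s/(s^2+w^2)
With w = 20: L{8*cos(20t)*u(t)} = 8s/(s^2+400)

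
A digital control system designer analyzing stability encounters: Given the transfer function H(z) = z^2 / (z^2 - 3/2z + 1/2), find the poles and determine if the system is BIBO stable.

Poles are roots of the denominator: z^2 - 3/2z + 1/2 = 0.
Quadratic formula: z = [-(-3/2) +/- sqrt((-3/2)^2 - 4*(1/2))] / 2
Discriminant = 9/4 - 2 = 1/4; sqrt = 1/2.
z = (3/2 +/- 1/2) / 2 => z = 1 or z = 1/2.
|p1| = 1, |p2| = 1/2.
For BIBO stability, all poles must lie inside the unit circle (|p| < 1).
System is UNSTABLE since at least one |p| >= 1.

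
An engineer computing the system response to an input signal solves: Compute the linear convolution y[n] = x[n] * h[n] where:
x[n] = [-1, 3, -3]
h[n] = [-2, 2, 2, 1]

y[n] = sum_k x[k]*h[n-k]. Output length = len(x) + len(h) - 1 = 3 + 4 - 1 = 6.
y[0] = -1*-2 = 2
y[1] = 3*-2 + -1*2 = -8
y[2] = -3*-2 + 3*2 + -1*2 = 10
y[3] = -3*2 + 3*2 + -1*1 = -1
y[4] = -3*2 + 3*1 = -3
y[5] = -3*1 = -3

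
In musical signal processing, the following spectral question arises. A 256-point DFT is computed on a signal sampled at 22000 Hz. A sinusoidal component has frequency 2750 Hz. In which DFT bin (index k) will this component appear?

DFT frequency resolution = f_s/N = 22000/256 = 1375/16 Hz
Bin index k = f_signal / resolution = 2750 / 1375/16 = 32
The signal frequency 2750 Hz falls in DFT bin k = 32.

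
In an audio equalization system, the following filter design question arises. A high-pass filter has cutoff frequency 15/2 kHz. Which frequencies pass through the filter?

A high-pass filter passes all frequencies above the cutoff frequency 15/2 kHz and attenuates lower frequencies.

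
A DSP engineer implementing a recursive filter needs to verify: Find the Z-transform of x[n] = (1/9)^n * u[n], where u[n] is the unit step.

The Z-transform of a^n * u[n] is z/(z-a) for |z| > |a|.
Here a = 1/9, so X(z) = z/(z - (1/9)) = 9z/(9z - 1)
ROC: |z| > 1/9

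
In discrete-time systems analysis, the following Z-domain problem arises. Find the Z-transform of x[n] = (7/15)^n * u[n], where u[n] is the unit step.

The Z-transform of a^n * u[n] is z/(z-a) for |z| > |a|.
Here a = 7/15, so X(z) = z/(z - (7/15)) = 15z/(15z - 7)
ROC: |z| > 7/15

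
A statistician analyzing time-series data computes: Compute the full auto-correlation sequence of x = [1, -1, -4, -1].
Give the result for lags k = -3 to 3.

r_xx[k] = sum_m x[m]*x[m+k], indexed from 0, for k = -3 to 3:
  r_xx[-3] = x[3]*x[0] = -1
  r_xx[-2] = x[2]*x[0] + x[3]*x[1] = -3
  r_xx[-1] = x[1]*x[0] + x[2]*x[1] + x[3]*x[2] = 7
  r_xx[0] = x[0]*x[0] + x[1]*x[1] + x[2]*x[2] + x[3]*x[3] = 19
  r_xx[1] = x[0]*x[1] + x[1]*x[2] + x[2]*x[3] = 7
  r_xx[2] = x[0]*x[2] + x[1]*x[3] = -3
  r_xx[3] = x[0]*x[3] = -1
r_xx = [-1, -3, 7, 19, 7, -3, -1]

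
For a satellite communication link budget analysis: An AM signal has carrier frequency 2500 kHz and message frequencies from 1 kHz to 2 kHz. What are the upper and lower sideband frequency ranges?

Upper sideband (USB) = fc + [fm_low, fm_high] = 2500 + [1, 2] = [2501, 2502] kHz
Lower sideband (LSB) = fc - [fm_high, fm_low] = 2500 - [2, 1] = [2498, 2499] kHz
Total occupied spectrum: 2498 kHz to 2502 kHz (plus carrier at 2500 kHz)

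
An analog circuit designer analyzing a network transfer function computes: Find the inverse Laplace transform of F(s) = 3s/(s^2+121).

Standard pair: s/(s^2+w^2) <-> cos(wt)*u(t)
With k=3, w=11: f(t) = 3*cos(11t)*u(t)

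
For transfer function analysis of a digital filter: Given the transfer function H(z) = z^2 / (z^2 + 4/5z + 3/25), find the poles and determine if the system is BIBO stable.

Poles are roots of the denominator: z^2 + 4/5z + 3/25 = 0.
Quadratic formula: z = [-(4/5) +/- sqrt((4/5)^2 - 4*(3/25))] / 2
Discriminant = 16/25 - 12/25 = 4/25; sqrt = 2/5.
z = (-4/5 +/- 2/5) / 2 => z = -1/5 or z = -3/5.
|p1| = 3/5, |p2| = 1/5.
For BIBO stability, all poles must lie inside the unit circle (|p| < 1).
System is STABLE since both |p| < 1.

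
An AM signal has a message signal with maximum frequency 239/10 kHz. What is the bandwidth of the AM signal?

In AM (double-sideband), the bandwidth is twice the message frequency.
BW = 2 * f_m = 2 * 239/10 kHz = 239/5 kHz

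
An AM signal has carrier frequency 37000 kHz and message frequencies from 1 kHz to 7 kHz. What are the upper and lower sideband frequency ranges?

Upper sideband (USB) = fc + [fm_low, fm_high] = 37000 + [1, 7] = [37001, 37007] kHz
Lower sideband (LSB) = fc - [fm_high, fm_low] = 37000 - [7, 1] = [36993, 36999] kHz
Total occupied spectrum: 36993 kHz to 37007 kHz (plus carrier at 37000 kHz)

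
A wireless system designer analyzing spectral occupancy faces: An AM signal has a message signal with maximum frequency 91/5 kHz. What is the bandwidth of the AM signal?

In AM (double-sideband), the bandwidth is twice the message frequency.
BW = 2 * f_m = 2 * 91/5 kHz = 182/5 kHz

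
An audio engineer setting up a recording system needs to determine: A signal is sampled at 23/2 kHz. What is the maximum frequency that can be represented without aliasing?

The maximum frequency that can be represented without aliasing
is the Nyquist frequency: f_max = f_s / 2 = 23/2 kHz / 2 = 23/4 kHz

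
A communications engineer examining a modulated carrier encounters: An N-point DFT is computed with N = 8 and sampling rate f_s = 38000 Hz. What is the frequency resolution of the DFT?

DFT frequency resolution = f_s / N
= 38000 / 8 = 4750 Hz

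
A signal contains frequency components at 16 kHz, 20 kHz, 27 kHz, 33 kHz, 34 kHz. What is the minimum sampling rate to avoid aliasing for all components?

The highest frequency component is f_max = 34 kHz.
Nyquist rate = 2 * f_max = 2 * 34 kHz = 68 kHz.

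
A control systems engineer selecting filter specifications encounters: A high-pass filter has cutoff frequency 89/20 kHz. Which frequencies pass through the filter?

A high-pass filter passes all frequencies above the cutoff frequency 89/20 kHz and attenuates lower frequencies.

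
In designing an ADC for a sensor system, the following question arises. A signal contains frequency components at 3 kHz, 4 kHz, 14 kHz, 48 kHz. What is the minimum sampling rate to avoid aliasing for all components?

The highest frequency component is f_max = 48 kHz.
Nyquist rate = 2 * f_max = 2 * 48 kHz = 96 kHz.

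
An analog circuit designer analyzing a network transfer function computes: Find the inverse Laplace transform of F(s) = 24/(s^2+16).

Standard pair: w/(s^2+w^2) <-> sin(wt)*u(t)
Recognize w^2 = 16, so w = 4; numerator 24 = 6*4.
f(t) = 6*sin(4t)*u(t)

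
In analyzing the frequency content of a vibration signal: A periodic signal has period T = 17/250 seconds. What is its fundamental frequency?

The fundamental frequency is the reciprocal of the period.
f = 1/T = 1/(17/250) = 250/17 Hz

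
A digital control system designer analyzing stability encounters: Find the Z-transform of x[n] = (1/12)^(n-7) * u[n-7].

Time-shifting property: if X(z) = Z{x[n]}, then Z{x[n-d]} = z^(-d) * X(z)
X(z) = z/(z - 1/12) for x[n] = (1/12)^n * u[n]
Z{x[n-7]} = z^(-7) * z/(z - 1/12) = z^(-6)/(z - 1/12)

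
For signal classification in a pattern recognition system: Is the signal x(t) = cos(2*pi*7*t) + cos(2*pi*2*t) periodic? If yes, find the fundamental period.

f1 = 7 Hz, f2 = 2 Hz
Period T1 = 1/7, T2 = 1/2
Ratio T1/T2 = 2/7, which is rational.
The signal is periodic with fundamental period T = 1/GCD(7,2) = 1 s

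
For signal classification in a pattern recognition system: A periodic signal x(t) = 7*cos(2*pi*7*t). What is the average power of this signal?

Average power of A*cos(wt) is A^2/2.
P = 7^2 / 2 = 49/2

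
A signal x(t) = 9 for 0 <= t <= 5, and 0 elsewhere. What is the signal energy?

Energy = integral of |x(t)|^2 dt over the signal duration
= 9^2 * 5 = 81 * 5 = 405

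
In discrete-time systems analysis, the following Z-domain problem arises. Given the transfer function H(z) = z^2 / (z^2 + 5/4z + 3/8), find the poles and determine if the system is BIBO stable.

Poles are roots of the denominator: z^2 + 5/4z + 3/8 = 0.
Quadratic formula: z = [-(5/4) +/- sqrt((5/4)^2 - 4*(3/8))] / 2
Discriminant = 25/16 - 3/2 = 1/16; sqrt = 1/4.
z = (-5/4 +/- 1/4) / 2 => z = -1/2 or z = -3/4.
|p1| = 1/2, |p2| = 3/4.
For BIBO stability, all poles must lie inside the unit circle (|p| < 1).
System is STABLE since both |p| < 1.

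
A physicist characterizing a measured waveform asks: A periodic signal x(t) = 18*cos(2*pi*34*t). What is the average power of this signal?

Average power of A*cos(wt) is A^2/2.
P = 18^2 / 2 = 324/2 = 162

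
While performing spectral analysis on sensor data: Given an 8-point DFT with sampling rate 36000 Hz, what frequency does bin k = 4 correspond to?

The frequency of DFT bin k is: f_k = k * f_s / N
f_4 = 4 * 36000 / 8 = 18000 Hz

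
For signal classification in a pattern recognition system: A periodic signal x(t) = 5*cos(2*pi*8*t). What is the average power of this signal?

Average power of A*cos(wt) is A^2/2.
P = 5^2 / 2 = 25/2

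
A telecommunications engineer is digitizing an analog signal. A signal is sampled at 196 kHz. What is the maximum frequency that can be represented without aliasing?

The maximum frequency that can be represented without aliasing
is the Nyquist frequency: f_max = f_s / 2 = 196 kHz / 2 = 98 kHz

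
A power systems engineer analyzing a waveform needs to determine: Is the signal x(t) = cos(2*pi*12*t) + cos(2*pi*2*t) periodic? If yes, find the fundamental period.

f1 = 12 Hz, f2 = 2 Hz
Period T1 = 1/12, T2 = 1/2
Ratio T1/T2 = 2/12, which is rational.
The signal is periodic with fundamental period T = 1/GCD(12,2) = 1/2 s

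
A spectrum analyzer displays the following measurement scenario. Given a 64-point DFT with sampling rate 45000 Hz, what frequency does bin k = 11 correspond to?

The frequency of DFT bin k is: f_k = k * f_s / N
f_11 = 11 * 45000 / 64 = 61875/8 Hz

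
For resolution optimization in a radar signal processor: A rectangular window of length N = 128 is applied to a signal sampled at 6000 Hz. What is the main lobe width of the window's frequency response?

For a rectangular window of length N,
the main lobe width in frequency is 2*f_s/N.
= 2*6000/128 = 375/4 Hz
This determines the minimum frequency separation for resolving two sinusoids.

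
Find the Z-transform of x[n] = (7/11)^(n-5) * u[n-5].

Time-shifting property: if X(z) = Z{x[n]}, then Z{x[n-d]} = z^(-d) * X(z)
X(z) = z/(z - 7/11) for x[n] = (7/11)^n * u[n]
Z{x[n-5]} = z^(-5) * z/(z - 7/11) = z^(-4)/(z - 7/11)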